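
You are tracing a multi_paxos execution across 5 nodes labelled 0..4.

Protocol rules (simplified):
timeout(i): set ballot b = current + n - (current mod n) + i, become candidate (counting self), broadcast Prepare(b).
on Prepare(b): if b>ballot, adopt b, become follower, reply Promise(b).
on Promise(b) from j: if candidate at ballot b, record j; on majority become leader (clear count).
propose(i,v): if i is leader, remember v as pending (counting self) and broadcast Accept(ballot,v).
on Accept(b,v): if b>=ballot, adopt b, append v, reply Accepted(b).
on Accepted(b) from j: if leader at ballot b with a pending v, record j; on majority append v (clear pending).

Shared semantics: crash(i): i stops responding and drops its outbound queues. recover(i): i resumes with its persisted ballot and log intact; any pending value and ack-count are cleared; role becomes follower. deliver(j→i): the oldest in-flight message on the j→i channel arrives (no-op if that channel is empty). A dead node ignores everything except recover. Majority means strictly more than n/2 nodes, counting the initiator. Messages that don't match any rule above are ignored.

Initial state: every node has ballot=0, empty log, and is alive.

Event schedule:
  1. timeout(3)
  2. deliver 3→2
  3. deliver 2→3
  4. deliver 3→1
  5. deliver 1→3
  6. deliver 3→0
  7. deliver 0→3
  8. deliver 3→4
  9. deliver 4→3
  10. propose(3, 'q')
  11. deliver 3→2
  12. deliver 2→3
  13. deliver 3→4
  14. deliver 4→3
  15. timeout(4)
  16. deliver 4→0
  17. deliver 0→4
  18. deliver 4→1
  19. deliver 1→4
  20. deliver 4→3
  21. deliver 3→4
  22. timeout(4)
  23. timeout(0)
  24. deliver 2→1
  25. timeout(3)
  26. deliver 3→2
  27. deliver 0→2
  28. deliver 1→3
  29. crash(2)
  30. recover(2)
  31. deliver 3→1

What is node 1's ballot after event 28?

[1] timeout(3) → N3(cand b8 [-])
[2] deliver 3→2 → N2(foll b8 [-])
[3] deliver 2→3 → ∅
[4] deliver 3→1 → N1(foll b8 [-])
[5] deliver 1→3 → N3(lead b8 [-])
[6] deliver 3→0 → N0(foll b8 [-])
[7] deliver 0→3 → ∅
[8] deliver 3→4 → N4(foll b8 [-])
[9] deliver 4→3 → ∅
[10] propose(3,'q') → ∅
[11] deliver 3→2 → N2(foll b8 [q])
[12] deliver 2→3 → ∅
[13] deliver 3→4 → N4(foll b8 [q])
[14] deliver 4→3 → N3(lead b8 [q])
[15] timeout(4) → N4(cand b14 [q])
[16] deliver 4→0 → N0(foll b14 [-])
[17] deliver 0→4 → ∅
[18] deliver 4→1 → N1(foll b14 [-])
[19] deliver 1→4 → N4(lead b14 [q])
[20] deliver 4→3 → N3(foll b14 [q])
[21] deliver 3→4 → ∅
[22] timeout(4) → N4(cand b19 [q])
[23] timeout(0) → N0(cand b15 [-])
[24] deliver 2→1 → ∅
[25] timeout(3) → N3(cand b18 [q])
[26] deliver 3→2 → N2(foll b18 [q])
[27] deliver 0→2 → ∅
[28] deliver 1→3 → ∅

14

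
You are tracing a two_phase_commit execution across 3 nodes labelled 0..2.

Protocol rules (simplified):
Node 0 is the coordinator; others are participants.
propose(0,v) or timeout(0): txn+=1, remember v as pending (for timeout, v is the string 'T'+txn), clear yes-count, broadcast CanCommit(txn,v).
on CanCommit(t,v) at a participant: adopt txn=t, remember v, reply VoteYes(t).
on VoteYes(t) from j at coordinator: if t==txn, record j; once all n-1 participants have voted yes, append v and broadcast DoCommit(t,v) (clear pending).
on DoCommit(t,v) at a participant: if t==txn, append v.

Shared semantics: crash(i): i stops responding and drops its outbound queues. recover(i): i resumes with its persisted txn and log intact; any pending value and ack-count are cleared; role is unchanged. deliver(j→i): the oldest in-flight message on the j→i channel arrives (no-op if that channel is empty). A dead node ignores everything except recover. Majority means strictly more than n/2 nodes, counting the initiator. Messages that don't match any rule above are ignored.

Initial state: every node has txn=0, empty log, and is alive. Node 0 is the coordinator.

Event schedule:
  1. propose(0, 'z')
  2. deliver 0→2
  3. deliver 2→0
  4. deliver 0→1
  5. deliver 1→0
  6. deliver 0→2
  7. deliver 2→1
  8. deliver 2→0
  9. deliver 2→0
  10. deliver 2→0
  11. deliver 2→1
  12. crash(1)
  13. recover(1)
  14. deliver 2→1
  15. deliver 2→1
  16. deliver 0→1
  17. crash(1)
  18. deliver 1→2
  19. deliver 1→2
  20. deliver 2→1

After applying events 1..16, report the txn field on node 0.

1

1. propose(0,'z'):  <0:coor t1 ->
2. deliver 0→2:  <2:part t1 ->
3. deliver 2→0:  nop
4. deliver 0→1:  <1:part t1 ->
5. deliver 1→0:  <0:coor t1 z>
6. deliver 0→2:  <2:part t1 z>
7. deliver 2→1:  nop
8. deliver 2→0:  nop
9. deliver 2→0:  nop
10. deliver 2→0:  nop
11. deliver 2→1:  nop
12. crash(1):  <1:✗part t1 ->
13. recover(1):  <1:part t1 ->
14. deliver 2→1:  nop
15. deliver 2→1:  nop
16. deliver 0→1:  <1:part t1 z>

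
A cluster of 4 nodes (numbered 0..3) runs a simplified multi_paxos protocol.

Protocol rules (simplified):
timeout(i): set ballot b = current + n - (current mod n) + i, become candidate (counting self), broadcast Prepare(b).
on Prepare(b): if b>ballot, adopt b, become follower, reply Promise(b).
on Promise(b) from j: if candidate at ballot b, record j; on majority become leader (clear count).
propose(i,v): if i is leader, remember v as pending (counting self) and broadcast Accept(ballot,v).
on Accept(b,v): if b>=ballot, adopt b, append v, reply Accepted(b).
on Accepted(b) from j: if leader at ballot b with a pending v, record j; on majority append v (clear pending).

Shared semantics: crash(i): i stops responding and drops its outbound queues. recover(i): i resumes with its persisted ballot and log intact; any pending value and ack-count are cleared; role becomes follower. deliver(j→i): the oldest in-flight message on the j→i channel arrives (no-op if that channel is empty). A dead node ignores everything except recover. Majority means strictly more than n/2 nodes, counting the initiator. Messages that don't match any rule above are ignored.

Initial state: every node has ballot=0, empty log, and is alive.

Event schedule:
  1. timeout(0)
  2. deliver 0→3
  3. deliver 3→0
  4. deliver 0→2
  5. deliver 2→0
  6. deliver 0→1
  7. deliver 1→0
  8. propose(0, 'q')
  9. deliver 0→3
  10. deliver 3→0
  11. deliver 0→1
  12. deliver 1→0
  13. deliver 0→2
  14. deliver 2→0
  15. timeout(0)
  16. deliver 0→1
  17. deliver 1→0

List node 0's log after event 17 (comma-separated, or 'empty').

[1] timeout(0) → N0(cand b4 [-])
[2] deliver 0→3 → N3(foll b4 [-])
[3] deliver 3→0 → ∅
[4] deliver 0→2 → N2(foll b4 [-])
[5] deliver 2→0 → N0(lead b4 [-])
[6] deliver 0→1 → N1(foll b4 [-])
[7] deliver 1→0 → ∅
[8] propose(0,'q') → ∅
[9] deliver 0→3 → N3(foll b4 [q])
[10] deliver 3→0 → ∅
[11] deliver 0→1 → N1(foll b4 [q])
[12] deliver 1→0 → N0(lead b4 [q])
[13] deliver 0→2 → N2(foll b4 [q])
[14] deliver 2→0 → ∅
[15] timeout(0) → N0(cand b8 [q])
[16] deliver 0→1 → N1(foll b8 [q])
[17] deliver 1→0 → ∅

q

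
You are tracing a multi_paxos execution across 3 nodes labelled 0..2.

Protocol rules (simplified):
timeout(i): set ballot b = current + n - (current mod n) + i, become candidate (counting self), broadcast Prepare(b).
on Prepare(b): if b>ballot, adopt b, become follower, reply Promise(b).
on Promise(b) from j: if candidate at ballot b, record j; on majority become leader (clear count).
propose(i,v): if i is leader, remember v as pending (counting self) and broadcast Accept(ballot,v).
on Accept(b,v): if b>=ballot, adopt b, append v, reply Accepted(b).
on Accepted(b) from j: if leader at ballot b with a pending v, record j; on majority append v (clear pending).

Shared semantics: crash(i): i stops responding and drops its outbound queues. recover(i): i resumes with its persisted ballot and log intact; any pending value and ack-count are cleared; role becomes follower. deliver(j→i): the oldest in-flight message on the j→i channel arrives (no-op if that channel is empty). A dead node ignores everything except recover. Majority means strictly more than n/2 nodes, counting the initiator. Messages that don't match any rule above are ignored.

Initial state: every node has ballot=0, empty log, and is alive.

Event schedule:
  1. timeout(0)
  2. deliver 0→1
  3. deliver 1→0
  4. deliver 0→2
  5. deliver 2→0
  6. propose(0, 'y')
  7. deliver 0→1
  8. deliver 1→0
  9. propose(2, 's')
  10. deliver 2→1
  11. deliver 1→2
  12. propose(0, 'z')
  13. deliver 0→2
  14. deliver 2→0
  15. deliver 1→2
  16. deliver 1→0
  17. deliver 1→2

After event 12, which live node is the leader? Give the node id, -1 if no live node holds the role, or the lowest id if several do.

0

1. timeout(0):  <0:cand b3 ->
2. deliver 0→1:  <1:foll b3 ->
3. deliver 1→0:  <0:lead b3 ->
4. deliver 0→2:  <2:foll b3 ->
5. deliver 2→0:  nop
6. propose(0,'y'):  nop
7. deliver 0→1:  <1:foll b3 y>
8. deliver 1→0:  <0:lead b3 y>
9. propose(2,'s'):  nop
10. deliver 2→1:  nop
11. deliver 1→2:  nop
12. propose(0,'z'):  nop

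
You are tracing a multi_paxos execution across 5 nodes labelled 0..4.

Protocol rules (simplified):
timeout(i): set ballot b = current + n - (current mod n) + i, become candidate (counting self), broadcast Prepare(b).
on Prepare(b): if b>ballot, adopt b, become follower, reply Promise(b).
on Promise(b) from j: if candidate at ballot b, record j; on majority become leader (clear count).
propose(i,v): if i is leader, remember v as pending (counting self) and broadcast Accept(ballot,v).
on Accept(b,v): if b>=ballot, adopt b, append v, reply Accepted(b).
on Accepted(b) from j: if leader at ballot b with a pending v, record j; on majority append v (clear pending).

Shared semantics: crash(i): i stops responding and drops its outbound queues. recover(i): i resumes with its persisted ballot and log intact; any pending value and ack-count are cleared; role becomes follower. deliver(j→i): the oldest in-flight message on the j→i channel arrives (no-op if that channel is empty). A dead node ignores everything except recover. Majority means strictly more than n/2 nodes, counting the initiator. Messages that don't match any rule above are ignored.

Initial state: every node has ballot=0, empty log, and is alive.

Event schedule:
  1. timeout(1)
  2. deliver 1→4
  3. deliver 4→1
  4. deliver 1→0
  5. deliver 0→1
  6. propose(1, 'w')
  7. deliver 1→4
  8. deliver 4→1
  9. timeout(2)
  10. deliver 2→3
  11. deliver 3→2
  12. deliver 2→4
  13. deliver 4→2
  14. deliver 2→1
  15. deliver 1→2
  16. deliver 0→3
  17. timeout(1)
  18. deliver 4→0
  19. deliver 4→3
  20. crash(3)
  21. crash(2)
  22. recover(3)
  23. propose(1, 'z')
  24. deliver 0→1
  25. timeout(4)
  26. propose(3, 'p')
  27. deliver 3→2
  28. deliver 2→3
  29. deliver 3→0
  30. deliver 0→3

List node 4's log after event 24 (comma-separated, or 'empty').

after 1 — timeout(1): n1:cand/b6/[-]
after 2 — deliver 1→4: n4:foll/b6/[-]
after 3 — deliver 4→1: ·
after 4 — deliver 1→0: n0:foll/b6/[-]
after 5 — deliver 0→1: n1:lead/b6/[-]
after 6 — propose(1,'w'): ·
after 7 — deliver 1→4: n4:foll/b6/[w]
after 8 — deliver 4→1: ·
after 9 — timeout(2): n2:cand/b7/[-]
after 10 — deliver 2→3: n3:foll/b7/[-]
after 11 — deliver 3→2: ·
after 12 — deliver 2→4: n4:foll/b7/[w]
after 13 — deliver 4→2: n2:lead/b7/[-]
after 14 — deliver 2→1: n1:foll/b7/[-]
after 15 — deliver 1→2: ·
after 16 — deliver 0→3: ·
after 17 — timeout(1): n1:cand/b11/[-]
after 18 — deliver 4→0: ·
after 19 — deliver 4→3: ·
after 20 — crash(3): n3:✗foll/b7/[-]
after 21 — crash(2): n2:✗lead/b7/[-]
after 22 — recover(3): n3:foll/b7/[-]
after 23 — propose(1,'z'): ·
after 24 — deliver 0→1: ·

w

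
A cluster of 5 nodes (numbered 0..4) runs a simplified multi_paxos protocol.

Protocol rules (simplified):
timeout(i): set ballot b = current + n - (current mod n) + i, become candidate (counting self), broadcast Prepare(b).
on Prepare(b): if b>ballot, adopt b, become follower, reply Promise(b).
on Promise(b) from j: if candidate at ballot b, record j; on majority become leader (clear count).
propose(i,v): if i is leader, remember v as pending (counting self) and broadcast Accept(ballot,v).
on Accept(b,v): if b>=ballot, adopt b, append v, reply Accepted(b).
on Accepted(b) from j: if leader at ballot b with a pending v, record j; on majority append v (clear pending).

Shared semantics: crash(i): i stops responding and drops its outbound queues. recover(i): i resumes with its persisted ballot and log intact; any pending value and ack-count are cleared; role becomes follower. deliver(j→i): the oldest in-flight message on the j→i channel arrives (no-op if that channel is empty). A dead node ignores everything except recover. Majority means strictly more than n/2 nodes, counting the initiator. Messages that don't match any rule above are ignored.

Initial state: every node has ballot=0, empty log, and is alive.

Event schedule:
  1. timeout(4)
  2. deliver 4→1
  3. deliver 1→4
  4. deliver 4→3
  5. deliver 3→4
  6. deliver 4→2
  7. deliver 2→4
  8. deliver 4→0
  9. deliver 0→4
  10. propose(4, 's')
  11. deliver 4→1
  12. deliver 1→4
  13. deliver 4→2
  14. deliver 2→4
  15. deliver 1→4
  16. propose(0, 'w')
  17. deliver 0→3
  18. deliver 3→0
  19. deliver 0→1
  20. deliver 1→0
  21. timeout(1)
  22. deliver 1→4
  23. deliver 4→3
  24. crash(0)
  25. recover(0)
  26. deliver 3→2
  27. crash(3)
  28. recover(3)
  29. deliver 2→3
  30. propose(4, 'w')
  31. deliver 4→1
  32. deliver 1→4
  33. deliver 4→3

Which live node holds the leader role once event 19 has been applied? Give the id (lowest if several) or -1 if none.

step 1 timeout(4): 4={cand,b=9,log=-}
step 2 deliver 4→1: 1={foll,b=9,log=-}
step 3 deliver 1→4: —
step 4 deliver 4→3: 3={foll,b=9,log=-}
step 5 deliver 3→4: 4={lead,b=9,log=-}
step 6 deliver 4→2: 2={foll,b=9,log=-}
step 7 deliver 2→4: —
step 8 deliver 4→0: 0={foll,b=9,log=-}
step 9 deliver 0→4: —
step 10 propose(4,'s'): —
step 11 deliver 4→1: 1={foll,b=9,log=s}
step 12 deliver 1→4: —
step 13 deliver 4→2: 2={foll,b=9,log=s}
step 14 deliver 2→4: 4={lead,b=9,log=s}
step 15 deliver 1→4: —
step 16 propose(0,'w'): —
step 17 deliver 0→3: —
step 18 deliver 3→0: —
step 19 deliver 0→1: —

4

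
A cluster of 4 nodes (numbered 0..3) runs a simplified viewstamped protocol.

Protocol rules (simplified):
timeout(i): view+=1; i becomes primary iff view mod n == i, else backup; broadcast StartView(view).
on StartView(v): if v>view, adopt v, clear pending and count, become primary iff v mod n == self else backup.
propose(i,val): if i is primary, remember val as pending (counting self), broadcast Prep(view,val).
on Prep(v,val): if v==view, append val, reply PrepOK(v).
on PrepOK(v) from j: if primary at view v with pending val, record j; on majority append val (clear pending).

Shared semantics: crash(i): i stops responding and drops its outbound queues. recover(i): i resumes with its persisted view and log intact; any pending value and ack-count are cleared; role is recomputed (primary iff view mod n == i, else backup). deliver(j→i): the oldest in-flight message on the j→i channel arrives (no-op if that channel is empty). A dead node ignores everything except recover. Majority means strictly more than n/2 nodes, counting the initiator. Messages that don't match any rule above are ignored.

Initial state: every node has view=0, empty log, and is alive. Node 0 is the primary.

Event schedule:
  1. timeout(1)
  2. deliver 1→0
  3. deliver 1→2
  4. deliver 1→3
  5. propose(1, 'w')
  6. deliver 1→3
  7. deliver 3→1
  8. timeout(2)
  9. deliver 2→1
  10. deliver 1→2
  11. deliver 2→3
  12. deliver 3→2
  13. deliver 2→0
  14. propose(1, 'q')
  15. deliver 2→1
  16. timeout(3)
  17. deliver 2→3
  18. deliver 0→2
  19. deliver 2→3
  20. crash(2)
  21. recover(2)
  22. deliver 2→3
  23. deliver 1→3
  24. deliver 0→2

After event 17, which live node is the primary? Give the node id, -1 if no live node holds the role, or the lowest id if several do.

[1] timeout(1) → N1(prim v1 [-])
[2] deliver 1→0 → N0(back v1 [-])
[3] deliver 1→2 → N2(back v1 [-])
[4] deliver 1→3 → N3(back v1 [-])
[5] propose(1,'w') → ∅
[6] deliver 1→3 → N3(back v1 [w])
[7] deliver 3→1 → ∅
[8] timeout(2) → N2(prim v2 [-])
[9] deliver 2→1 → N1(back v2 [-])
[10] deliver 1→2 → ∅
[11] deliver 2→3 → N3(back v2 [w])
[12] deliver 3→2 → ∅
[13] deliver 2→0 → N0(back v2 [-])
[14] propose(1,'q') → ∅
[15] deliver 2→1 → ∅
[16] timeout(3) → N3(prim v3 [w])
[17] deliver 2→3 → ∅

2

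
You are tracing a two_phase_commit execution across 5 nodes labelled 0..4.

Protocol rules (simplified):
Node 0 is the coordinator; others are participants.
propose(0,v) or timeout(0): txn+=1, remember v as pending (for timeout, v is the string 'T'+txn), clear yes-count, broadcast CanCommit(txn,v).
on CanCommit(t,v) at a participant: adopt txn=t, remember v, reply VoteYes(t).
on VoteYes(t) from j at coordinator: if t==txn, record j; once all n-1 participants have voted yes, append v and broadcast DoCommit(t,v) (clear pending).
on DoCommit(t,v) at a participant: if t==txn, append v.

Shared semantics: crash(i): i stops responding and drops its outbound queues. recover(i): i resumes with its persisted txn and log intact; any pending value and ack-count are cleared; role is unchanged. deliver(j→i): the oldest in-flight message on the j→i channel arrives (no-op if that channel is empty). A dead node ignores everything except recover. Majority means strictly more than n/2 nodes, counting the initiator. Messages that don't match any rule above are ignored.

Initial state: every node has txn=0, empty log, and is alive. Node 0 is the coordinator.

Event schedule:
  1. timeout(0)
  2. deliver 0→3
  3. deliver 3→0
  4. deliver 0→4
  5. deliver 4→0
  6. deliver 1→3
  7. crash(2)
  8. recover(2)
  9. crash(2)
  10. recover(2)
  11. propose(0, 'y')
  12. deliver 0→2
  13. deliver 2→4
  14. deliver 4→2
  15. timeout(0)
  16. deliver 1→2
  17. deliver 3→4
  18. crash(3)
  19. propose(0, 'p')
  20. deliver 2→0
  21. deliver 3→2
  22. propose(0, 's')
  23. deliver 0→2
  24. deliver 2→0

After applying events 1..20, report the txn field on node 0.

1. timeout(0):  <0:coor t1 ->
2. deliver 0→3:  <3:part t1 ->
3. deliver 3→0:  nop
4. deliver 0→4:  <4:part t1 ->
5. deliver 4→0:  nop
6. deliver 1→3:  nop
7. crash(2):  <2:✗part t0 ->
8. recover(2):  <2:part t0 ->
9. crash(2):  <2:✗part t0 ->
10. recover(2):  <2:part t0 ->
11. propose(0,'y'):  <0:coor t2 ->
12. deliver 0→2:  <2:part t1 ->
13. deliver 2→4:  nop
14. deliver 4→2:  nop
15. timeout(0):  <0:coor t3 ->
16. deliver 1→2:  nop
17. deliver 3→4:  nop
18. crash(3):  <3:✗part t1 ->
19. propose(0,'p'):  <0:coor t4 ->
20. deliver 2→0:  nop

4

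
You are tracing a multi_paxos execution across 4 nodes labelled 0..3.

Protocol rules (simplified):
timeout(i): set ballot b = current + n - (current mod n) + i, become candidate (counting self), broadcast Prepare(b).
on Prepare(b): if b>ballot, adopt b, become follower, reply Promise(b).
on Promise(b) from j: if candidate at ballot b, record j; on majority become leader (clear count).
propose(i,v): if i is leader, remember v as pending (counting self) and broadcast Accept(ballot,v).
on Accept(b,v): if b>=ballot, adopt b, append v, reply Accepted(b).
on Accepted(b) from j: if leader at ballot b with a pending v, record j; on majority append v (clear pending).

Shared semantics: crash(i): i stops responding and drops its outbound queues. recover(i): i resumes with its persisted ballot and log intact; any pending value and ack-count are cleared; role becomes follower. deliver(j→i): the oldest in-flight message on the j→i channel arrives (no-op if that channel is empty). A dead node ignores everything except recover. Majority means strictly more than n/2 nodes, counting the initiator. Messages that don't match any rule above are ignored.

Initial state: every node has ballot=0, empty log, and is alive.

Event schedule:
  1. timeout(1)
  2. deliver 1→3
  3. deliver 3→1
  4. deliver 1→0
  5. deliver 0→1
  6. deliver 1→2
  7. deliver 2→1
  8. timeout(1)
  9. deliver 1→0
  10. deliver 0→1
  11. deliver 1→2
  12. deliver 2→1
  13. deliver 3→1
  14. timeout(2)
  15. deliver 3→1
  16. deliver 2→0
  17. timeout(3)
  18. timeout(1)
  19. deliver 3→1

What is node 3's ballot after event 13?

5

after 1 — timeout(1): n1:cand/b5/[-]
after 2 — deliver 1→3: n3:foll/b5/[-]
after 3 — deliver 3→1: ·
after 4 — deliver 1→0: n0:foll/b5/[-]
after 5 — deliver 0→1: n1:lead/b5/[-]
after 6 — deliver 1→2: n2:foll/b5/[-]
after 7 — deliver 2→1: ·
after 8 — timeout(1): n1:cand/b9/[-]
after 9 — deliver 1→0: n0:foll/b9/[-]
after 10 — deliver 0→1: ·
after 11 — deliver 1→2: n2:foll/b9/[-]
after 12 — deliver 2→1: n1:lead/b9/[-]
after 13 — deliver 3→1: ·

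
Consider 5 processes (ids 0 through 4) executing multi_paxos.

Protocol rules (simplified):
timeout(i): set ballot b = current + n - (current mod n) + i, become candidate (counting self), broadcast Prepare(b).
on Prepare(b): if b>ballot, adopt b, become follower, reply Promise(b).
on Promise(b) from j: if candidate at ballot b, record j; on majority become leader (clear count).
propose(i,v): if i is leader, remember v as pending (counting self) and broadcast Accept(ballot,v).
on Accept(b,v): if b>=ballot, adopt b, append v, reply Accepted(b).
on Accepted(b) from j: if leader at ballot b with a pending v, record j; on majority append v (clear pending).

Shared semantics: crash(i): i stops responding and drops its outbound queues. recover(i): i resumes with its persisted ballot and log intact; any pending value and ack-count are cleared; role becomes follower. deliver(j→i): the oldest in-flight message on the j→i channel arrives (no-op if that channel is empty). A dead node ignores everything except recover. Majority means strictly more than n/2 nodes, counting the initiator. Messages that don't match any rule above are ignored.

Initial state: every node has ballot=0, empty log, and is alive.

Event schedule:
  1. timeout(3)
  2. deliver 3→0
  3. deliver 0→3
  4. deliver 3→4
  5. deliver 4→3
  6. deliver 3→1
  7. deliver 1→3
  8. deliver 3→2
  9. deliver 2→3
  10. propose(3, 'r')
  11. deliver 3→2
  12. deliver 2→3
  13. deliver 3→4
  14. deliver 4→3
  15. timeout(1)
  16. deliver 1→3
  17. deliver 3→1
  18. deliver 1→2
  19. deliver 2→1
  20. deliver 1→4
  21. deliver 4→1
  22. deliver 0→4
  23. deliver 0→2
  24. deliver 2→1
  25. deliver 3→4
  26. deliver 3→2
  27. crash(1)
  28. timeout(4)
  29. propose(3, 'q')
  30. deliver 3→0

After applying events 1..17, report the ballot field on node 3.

11

step 1 timeout(3): 3={cand,b=8,log=-}
step 2 deliver 3→0: 0={foll,b=8,log=-}
step 3 deliver 0→3: —
step 4 deliver 3→4: 4={foll,b=8,log=-}
step 5 deliver 4→3: 3={lead,b=8,log=-}
step 6 deliver 3→1: 1={foll,b=8,log=-}
step 7 deliver 1→3: —
step 8 deliver 3→2: 2={foll,b=8,log=-}
step 9 deliver 2→3: —
step 10 propose(3,'r'): —
step 11 deliver 3→2: 2={foll,b=8,log=r}
step 12 deliver 2→3: —
step 13 deliver 3→4: 4={foll,b=8,log=r}
step 14 deliver 4→3: 3={lead,b=8,log=r}
step 15 timeout(1): 1={cand,b=11,log=-}
step 16 deliver 1→3: 3={foll,b=11,log=r}
step 17 deliver 3→1: —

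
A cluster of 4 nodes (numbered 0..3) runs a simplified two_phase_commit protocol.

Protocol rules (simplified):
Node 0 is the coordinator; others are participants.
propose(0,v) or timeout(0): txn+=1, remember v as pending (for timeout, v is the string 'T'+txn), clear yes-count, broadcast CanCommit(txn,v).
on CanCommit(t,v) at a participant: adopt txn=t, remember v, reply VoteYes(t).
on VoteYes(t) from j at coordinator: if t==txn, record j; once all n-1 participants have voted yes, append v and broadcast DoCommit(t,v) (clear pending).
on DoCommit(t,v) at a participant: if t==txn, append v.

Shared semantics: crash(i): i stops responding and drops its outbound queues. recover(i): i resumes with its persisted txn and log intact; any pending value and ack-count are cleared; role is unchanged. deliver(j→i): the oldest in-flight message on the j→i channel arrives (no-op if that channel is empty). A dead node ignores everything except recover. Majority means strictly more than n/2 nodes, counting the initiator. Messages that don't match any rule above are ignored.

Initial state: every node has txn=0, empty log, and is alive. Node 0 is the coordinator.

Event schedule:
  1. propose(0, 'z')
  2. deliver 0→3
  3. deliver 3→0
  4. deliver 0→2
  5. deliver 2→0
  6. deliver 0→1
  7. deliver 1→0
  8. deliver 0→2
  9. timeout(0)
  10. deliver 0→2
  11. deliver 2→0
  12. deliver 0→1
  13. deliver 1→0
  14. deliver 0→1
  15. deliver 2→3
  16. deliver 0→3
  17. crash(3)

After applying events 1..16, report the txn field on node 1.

2

[1] propose(0,'z') → N0(coor t1 [-])
[2] deliver 0→3 → N3(part t1 [-])
[3] deliver 3→0 → ∅
[4] deliver 0→2 → N2(part t1 [-])
[5] deliver 2→0 → ∅
[6] deliver 0→1 → N1(part t1 [-])
[7] deliver 1→0 → N0(coor t1 [z])
[8] deliver 0→2 → N2(part t1 [z])
[9] timeout(0) → N0(coor t2 [z])
[10] deliver 0→2 → N2(part t2 [z])
[11] deliver 2→0 → ∅
[12] deliver 0→1 → N1(part t1 [z])
[13] deliver 1→0 → ∅
[14] deliver 0→1 → N1(part t2 [z])
[15] deliver 2→3 → ∅
[16] deliver 0→3 → N3(part t1 [z])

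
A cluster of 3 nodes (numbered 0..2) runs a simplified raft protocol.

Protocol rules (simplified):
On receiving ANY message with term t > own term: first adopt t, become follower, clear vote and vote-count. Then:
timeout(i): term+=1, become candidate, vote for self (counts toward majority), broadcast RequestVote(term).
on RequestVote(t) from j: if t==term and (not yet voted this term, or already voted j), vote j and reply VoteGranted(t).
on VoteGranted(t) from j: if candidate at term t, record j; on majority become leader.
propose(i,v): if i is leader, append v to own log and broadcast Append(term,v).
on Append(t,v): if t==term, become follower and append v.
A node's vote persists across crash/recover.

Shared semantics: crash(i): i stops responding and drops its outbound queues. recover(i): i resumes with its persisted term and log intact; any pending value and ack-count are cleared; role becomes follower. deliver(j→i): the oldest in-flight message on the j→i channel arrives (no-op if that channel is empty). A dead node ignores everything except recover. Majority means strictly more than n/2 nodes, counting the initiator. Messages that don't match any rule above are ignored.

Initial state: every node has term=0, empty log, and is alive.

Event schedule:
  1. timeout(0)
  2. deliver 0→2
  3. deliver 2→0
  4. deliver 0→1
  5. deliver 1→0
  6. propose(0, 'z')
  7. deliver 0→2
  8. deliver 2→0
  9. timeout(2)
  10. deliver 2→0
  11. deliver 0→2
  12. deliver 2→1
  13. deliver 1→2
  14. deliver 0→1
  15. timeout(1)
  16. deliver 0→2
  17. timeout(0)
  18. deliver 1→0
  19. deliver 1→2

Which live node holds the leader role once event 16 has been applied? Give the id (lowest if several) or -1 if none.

1. timeout(0):  <0:cand t1 ->
2. deliver 0→2:  <2:foll t1 ->
3. deliver 2→0:  <0:lead t1 ->
4. deliver 0→1:  <1:foll t1 ->
5. deliver 1→0:  nop
6. propose(0,'z'):  <0:lead t1 z>
7. deliver 0→2:  <2:foll t1 z>
8. deliver 2→0:  nop
9. timeout(2):  <2:cand t2 z>
10. deliver 2→0:  <0:foll t2 z>
11. deliver 0→2:  <2:lead t2 z>
12. deliver 2→1:  <1:foll t2 ->
13. deliver 1→2:  nop
14. deliver 0→1:  nop
15. timeout(1):  <1:cand t3 ->
16. deliver 0→2:  nop

2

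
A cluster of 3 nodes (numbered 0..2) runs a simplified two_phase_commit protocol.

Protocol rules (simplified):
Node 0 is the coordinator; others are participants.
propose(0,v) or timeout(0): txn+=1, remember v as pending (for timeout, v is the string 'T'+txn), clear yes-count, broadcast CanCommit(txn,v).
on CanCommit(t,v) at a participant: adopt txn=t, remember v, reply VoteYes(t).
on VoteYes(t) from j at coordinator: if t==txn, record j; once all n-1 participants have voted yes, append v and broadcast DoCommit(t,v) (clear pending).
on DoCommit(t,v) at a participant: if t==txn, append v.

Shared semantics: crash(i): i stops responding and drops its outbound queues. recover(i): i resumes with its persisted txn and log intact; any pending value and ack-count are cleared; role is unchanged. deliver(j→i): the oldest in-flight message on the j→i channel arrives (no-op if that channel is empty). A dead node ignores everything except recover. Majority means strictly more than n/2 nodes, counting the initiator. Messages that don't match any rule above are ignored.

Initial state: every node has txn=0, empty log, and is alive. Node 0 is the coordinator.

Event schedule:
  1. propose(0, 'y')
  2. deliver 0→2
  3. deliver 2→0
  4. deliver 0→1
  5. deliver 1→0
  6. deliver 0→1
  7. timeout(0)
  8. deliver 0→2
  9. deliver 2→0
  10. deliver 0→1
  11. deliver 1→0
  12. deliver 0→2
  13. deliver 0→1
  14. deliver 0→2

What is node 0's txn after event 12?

2

[1] propose(0,'y') → N0(coor t1 [-])
[2] deliver 0→2 → N2(part t1 [-])
[3] deliver 2→0 → ∅
[4] deliver 0→1 → N1(part t1 [-])
[5] deliver 1→0 → N0(coor t1 [y])
[6] deliver 0→1 → N1(part t1 [y])
[7] timeout(0) → N0(coor t2 [y])
[8] deliver 0→2 → N2(part t1 [y])
[9] deliver 2→0 → ∅
[10] deliver 0→1 → N1(part t2 [y])
[11] deliver 1→0 → ∅
[12] deliver 0→2 → N2(part t2 [y])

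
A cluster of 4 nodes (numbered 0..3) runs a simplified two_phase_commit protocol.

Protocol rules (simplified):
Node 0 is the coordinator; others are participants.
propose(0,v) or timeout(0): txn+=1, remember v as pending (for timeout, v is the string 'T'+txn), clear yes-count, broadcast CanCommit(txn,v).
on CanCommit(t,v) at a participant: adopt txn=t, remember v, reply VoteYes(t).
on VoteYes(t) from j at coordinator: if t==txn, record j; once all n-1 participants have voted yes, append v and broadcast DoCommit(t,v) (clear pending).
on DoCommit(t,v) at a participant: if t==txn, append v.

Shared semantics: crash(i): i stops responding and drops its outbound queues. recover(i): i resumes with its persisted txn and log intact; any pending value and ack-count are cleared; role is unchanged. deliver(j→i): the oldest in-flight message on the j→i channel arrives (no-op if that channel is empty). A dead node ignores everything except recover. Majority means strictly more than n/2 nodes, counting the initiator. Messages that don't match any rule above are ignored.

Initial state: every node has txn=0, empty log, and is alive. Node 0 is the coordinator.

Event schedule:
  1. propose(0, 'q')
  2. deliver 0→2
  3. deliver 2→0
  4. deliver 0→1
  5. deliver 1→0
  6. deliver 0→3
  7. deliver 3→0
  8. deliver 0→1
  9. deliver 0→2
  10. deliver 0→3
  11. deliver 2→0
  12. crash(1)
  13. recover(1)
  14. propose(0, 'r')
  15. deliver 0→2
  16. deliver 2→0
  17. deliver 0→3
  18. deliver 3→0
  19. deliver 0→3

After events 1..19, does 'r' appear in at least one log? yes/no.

step 1 propose(0,'q'): 0={coor,t=1,log=-}
step 2 deliver 0→2: 2={part,t=1,log=-}
step 3 deliver 2→0: —
step 4 deliver 0→1: 1={part,t=1,log=-}
step 5 deliver 1→0: —
step 6 deliver 0→3: 3={part,t=1,log=-}
step 7 deliver 3→0: 0={coor,t=1,log=q}
step 8 deliver 0→1: 1={part,t=1,log=q}
step 9 deliver 0→2: 2={part,t=1,log=q}
step 10 deliver 0→3: 3={part,t=1,log=q}
step 11 deliver 2→0: —
step 12 crash(1): 1={✗part,t=1,log=q}
step 13 recover(1): 1={part,t=1,log=q}
step 14 propose(0,'r'): 0={coor,t=2,log=q}
step 15 deliver 0→2: 2={part,t=2,log=q}
step 16 deliver 2→0: —
step 17 deliver 0→3: 3={part,t=2,log=q}
step 18 deliver 3→0: —
step 19 deliver 0→3: —

no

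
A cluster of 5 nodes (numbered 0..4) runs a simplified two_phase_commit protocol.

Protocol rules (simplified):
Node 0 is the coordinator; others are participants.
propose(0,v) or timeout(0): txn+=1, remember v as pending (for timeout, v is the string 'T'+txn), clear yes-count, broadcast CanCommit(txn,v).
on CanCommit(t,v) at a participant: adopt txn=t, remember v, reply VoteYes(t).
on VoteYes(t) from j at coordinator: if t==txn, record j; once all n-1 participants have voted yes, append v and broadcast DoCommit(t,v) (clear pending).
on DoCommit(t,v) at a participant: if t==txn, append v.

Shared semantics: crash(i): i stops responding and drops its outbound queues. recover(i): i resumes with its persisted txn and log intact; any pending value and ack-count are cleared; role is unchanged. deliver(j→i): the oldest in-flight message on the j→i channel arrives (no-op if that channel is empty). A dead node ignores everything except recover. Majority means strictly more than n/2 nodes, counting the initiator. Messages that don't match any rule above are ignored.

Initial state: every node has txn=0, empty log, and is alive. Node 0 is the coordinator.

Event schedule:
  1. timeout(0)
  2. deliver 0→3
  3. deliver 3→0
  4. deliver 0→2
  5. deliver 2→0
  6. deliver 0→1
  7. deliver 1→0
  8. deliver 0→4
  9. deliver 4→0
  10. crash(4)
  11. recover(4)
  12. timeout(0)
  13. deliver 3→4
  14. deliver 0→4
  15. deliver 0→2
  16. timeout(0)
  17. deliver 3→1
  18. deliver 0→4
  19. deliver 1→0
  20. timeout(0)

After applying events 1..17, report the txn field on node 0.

3

[1] timeout(0) → N0(coor t1 [-])
[2] deliver 0→3 → N3(part t1 [-])
[3] deliver 3→0 → ∅
[4] deliver 0→2 → N2(part t1 [-])
[5] deliver 2→0 → ∅
[6] deliver 0→1 → N1(part t1 [-])
[7] deliver 1→0 → ∅
[8] deliver 0→4 → N4(part t1 [-])
[9] deliver 4→0 → N0(coor t1 [T1])
[10] crash(4) → N4(✗part t1 [-])
[11] recover(4) → N4(part t1 [-])
[12] timeout(0) → N0(coor t2 [T1])
[13] deliver 3→4 → ∅
[14] deliver 0→4 → N4(part t1 [T1])
[15] deliver 0→2 → N2(part t1 [T1])
[16] timeout(0) → N0(coor t3 [T1])
[17] deliver 3→1 → ∅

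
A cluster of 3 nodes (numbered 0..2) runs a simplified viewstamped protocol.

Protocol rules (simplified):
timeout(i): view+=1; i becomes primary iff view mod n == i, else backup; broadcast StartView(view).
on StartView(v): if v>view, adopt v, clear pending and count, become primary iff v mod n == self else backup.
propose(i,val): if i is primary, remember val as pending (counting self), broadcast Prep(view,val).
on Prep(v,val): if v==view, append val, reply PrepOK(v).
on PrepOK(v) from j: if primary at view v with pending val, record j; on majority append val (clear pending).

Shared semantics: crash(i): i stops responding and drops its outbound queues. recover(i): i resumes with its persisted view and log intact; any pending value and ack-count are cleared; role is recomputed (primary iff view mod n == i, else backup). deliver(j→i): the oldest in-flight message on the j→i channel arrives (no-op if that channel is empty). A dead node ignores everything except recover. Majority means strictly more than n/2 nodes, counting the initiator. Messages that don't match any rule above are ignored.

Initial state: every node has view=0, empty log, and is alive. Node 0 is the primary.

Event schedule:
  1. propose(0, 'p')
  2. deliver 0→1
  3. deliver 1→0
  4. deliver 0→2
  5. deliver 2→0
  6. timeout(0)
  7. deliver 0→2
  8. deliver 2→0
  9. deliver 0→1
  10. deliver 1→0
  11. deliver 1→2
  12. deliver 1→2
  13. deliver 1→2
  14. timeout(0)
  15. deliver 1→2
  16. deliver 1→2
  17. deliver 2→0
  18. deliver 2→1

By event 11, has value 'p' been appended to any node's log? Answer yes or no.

[1] propose(0,'p') → ∅
[2] deliver 0→1 → N1(back v0 [p])
[3] deliver 1→0 → N0(prim v0 [p])
[4] deliver 0→2 → N2(back v0 [p])
[5] deliver 2→0 → ∅
[6] timeout(0) → N0(back v1 [p])
[7] deliver 0→2 → N2(back v1 [p])
[8] deliver 2→0 → ∅
[9] deliver 0→1 → N1(prim v1 [p])
[10] deliver 1→0 → ∅
[11] deliver 1→2 → ∅

yes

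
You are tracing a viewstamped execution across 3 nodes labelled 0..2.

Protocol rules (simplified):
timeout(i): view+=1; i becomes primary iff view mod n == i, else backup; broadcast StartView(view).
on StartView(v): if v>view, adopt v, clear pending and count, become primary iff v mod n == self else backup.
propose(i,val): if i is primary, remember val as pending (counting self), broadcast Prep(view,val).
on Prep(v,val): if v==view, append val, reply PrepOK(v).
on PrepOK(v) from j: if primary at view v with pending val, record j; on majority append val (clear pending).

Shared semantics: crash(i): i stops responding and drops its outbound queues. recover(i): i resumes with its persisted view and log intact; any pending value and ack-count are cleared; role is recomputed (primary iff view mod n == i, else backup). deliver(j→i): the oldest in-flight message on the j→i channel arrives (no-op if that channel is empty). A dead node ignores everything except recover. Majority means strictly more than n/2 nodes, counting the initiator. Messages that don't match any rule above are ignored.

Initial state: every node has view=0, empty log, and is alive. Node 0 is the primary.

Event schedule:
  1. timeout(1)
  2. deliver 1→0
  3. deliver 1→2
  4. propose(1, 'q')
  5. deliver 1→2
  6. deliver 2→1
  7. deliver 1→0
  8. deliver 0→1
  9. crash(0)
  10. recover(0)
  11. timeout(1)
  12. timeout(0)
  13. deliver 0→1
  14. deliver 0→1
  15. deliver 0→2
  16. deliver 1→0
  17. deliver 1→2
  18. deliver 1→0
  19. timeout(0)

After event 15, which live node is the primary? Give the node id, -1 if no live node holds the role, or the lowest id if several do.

e1 timeout(1): 1[prim,v=1,-]
e2 deliver 1→0: 0[back,v=1,-]
e3 deliver 1→2: 2[back,v=1,-]
e4 propose(1,'q'): ·
e5 deliver 1→2: 2[back,v=1,q]
e6 deliver 2→1: 1[prim,v=1,q]
e7 deliver 1→0: 0[back,v=1,q]
e8 deliver 0→1: ·
e9 crash(0): 0[✗back,v=1,q]
e10 recover(0): 0[back,v=1,q]
e11 timeout(1): 1[back,v=2,q]
e12 timeout(0): 0[back,v=2,q]
e13 deliver 0→1: ·
e14 deliver 0→1: ·
e15 deliver 0→2: 2[prim,v=2,q]

2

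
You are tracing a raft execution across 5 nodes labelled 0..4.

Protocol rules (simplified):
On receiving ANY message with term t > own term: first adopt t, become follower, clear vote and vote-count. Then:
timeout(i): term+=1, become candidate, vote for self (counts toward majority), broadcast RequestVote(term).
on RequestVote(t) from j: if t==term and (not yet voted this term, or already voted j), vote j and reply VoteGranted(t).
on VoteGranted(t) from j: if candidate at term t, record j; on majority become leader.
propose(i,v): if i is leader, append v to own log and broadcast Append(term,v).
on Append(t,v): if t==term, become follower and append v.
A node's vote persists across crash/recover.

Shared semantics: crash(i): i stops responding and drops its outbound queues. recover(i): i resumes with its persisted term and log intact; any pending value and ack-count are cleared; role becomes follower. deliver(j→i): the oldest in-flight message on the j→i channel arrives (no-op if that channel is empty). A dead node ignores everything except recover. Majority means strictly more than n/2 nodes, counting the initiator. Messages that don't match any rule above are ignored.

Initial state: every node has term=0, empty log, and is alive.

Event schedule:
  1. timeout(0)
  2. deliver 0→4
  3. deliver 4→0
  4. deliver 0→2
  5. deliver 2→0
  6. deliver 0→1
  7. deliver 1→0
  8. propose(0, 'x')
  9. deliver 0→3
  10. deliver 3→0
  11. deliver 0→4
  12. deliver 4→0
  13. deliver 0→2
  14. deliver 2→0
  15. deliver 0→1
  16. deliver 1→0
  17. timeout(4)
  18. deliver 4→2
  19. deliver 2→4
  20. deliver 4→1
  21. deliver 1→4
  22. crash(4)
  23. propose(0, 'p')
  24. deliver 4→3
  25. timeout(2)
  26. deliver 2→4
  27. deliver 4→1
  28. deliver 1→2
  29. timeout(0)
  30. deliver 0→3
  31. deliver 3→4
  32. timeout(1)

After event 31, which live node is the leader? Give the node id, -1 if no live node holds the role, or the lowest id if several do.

-1

1. timeout(0):  <0:cand t1 ->
2. deliver 0→4:  <4:foll t1 ->
3. deliver 4→0:  nop
4. deliver 0→2:  <2:foll t1 ->
5. deliver 2→0:  <0:lead t1 ->
6. deliver 0→1:  <1:foll t1 ->
7. deliver 1→0:  nop
8. propose(0,'x'):  <0:lead t1 x>
9. deliver 0→3:  <3:foll t1 ->
10. deliver 3→0:  nop
11. deliver 0→4:  <4:foll t1 x>
12. deliver 4→0:  nop
13. deliver 0→2:  <2:foll t1 x>
14. deliver 2→0:  nop
15. deliver 0→1:  <1:foll t1 x>
16. deliver 1→0:  nop
17. timeout(4):  <4:cand t2 x>
18. deliver 4→2:  <2:foll t2 x>
19. deliver 2→4:  nop
20. deliver 4→1:  <1:foll t2 x>
21. deliver 1→4:  <4:lead t2 x>
22. crash(4):  <4:✗lead t2 x>
23. propose(0,'p'):  <0:lead t1 x,p>
24. deliver 4→3:  nop
25. timeout(2):  <2:cand t3 x>
26. deliver 2→4:  nop
27. deliver 4→1:  nop
28. deliver 1→2:  nop
29. timeout(0):  <0:cand t2 x,p>
30. deliver 0→3:  <3:foll t1 x>
31. deliver 3→4:  nop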